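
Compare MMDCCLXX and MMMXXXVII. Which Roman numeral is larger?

MMDCCLXX = 2770
MMMXXXVII = 3037
3037 is larger

MMMXXXVII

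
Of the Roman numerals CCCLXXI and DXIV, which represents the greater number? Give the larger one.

CCCLXXI = 371
DXIV = 514
514 is larger

DXIV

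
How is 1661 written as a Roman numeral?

Convert 1661 to Roman numerals:
  1661 contains 1×1000 (M)
  661 contains 1×500 (D)
  161 contains 1×100 (C)
  61 contains 1×50 (L)
  11 contains 1×10 (X)
  1 contains 1×1 (I)

MDCLXI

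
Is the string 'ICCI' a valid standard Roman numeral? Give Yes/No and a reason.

'ICCI': Invalid subtractive combination: IC

No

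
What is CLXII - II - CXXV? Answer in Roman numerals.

CLXII = 162, II = 2, CXXV = 125
162 - 2 = 160
160 - 125 = 35

XXXV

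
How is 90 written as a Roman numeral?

Convert 90 to Roman numerals:
  90 contains 1×90 (XC)

XC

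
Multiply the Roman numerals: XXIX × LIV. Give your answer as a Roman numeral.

XXIX = 29
LIV = 54
29 × 54 = 1566

MDLXVI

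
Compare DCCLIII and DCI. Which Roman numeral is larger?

DCCLIII = 753
DCI = 601
753 is larger

DCCLIII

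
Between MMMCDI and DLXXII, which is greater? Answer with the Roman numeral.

MMMCDI = 3401
DLXXII = 572
3401 is larger

MMMCDI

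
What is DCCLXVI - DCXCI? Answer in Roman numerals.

DCCLXVI = 766
DCXCI = 691
766 - 691 = 75

LXXV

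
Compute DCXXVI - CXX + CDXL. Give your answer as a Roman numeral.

DCXXVI = 626, CXX = 120, CDXL = 440
626 - 120 = 506
506 + 440 = 946

CMXLVI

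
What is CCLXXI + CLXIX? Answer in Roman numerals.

CCLXXI = 271
CLXIX = 169
271 + 169 = 440

CDXL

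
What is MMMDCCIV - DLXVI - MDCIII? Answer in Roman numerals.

MMMDCCIV = 3704, DLXVI = 566, MDCIII = 1603
3704 - 566 = 3138
3138 - 1603 = 1535

MDXXXV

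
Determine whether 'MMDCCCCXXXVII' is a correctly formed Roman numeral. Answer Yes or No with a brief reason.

'MMDCCCCXXXVII': More than 3 consecutive C's

No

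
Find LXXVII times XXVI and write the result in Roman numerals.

LXXVII = 77
XXVI = 26
77 × 26 = 2002

MMII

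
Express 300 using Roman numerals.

Convert 300 to Roman numerals:
  300 contains 3×100 (CCC)

CCC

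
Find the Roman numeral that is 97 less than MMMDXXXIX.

MMMDXXXIX = 3539
3539 - 97 = 3442

MMMCDXLII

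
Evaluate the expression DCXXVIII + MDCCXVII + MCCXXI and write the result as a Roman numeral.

DCXXVIII = 628, MDCCXVII = 1717, MCCXXI = 1221
628 + 1717 = 2345
2345 + 1221 = 3566

MMMDLXVI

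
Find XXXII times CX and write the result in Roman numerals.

XXXII = 32
CX = 110
32 × 110 = 3520

MMMDXX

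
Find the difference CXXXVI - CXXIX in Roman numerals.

CXXXVI = 136
CXXIX = 129
136 - 129 = 7

VII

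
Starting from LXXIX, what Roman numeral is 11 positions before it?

LXXIX = 79
79 - 11 = 68

LXVIII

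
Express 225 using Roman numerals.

Convert 225 to Roman numerals:
  225 contains 2×100 (CC)
  25 contains 2×10 (XX)
  5 contains 1×5 (V)

CCXXV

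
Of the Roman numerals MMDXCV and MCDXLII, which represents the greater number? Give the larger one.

MMDXCV = 2595
MCDXLII = 1442
2595 is larger

MMDXCV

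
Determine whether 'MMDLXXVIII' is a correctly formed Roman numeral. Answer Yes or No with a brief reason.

'MMDLXXVIII': Check the rules: uses only the symbols I, V, X, L, C, D, M; no symbol is repeated more than three times in a row; V, L and D each appear at most once; no smaller symbol precedes a larger one (values never increase from left to right). Value: M (1000) + M (1000) + D (500) + L (50) + X (10) + X (10) + V (5) + I (1) + I (1) + I (1) = 2578. So it is a valid standard Roman numeral.

Yes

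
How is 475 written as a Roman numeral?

Convert 475 to Roman numerals:
  475 contains 1×400 (CD)
  75 contains 1×50 (L)
  25 contains 2×10 (XX)
  5 contains 1×5 (V)

CDLXXV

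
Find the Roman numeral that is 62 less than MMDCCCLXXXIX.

MMDCCCLXXXIX = 2889
2889 - 62 = 2827

MMDCCCXXVII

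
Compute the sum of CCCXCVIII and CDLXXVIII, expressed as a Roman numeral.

CCCXCVIII = 398
CDLXXVIII = 478
398 + 478 = 876

DCCCLXXVI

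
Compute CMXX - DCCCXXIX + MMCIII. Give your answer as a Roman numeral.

CMXX = 920, DCCCXXIX = 829, MMCIII = 2103
920 - 829 = 91
91 + 2103 = 2194

MMCXCIV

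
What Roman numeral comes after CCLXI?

CCLXI = 261, so the next integer is 261 + 1 = 262

CCLXII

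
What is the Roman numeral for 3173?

Convert 3173 to Roman numerals:
  3173 contains 3×1000 (MMM)
  173 contains 1×100 (C)
  73 contains 1×50 (L)
  23 contains 2×10 (XX)
  3 contains 3×1 (III)

MMMCLXXIII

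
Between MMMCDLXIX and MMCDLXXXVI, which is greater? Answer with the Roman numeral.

MMMCDLXIX = 3469
MMCDLXXXVI = 2486
3469 is larger

MMMCDLXIX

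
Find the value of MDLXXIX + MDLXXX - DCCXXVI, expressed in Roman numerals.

MDLXXIX = 1579, MDLXXX = 1580, DCCXXVI = 726
1579 + 1580 = 3159
3159 - 726 = 2433

MMCDXXXIII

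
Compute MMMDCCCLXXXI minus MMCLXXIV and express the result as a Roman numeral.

MMMDCCCLXXXI = 3881
MMCLXXIV = 2174
3881 - 2174 = 1707

MDCCVII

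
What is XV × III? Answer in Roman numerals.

XV = 15
III = 3
15 × 3 = 45

XLV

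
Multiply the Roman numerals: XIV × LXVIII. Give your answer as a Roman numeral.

XIV = 14
LXVIII = 68
14 × 68 = 952

CMLII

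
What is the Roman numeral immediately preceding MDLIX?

MDLIX = 1559, so the previous integer is 1559 - 1 = 1558

MDLVIII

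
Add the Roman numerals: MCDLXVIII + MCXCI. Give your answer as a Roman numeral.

MCDLXVIII = 1468
MCXCI = 1191
1468 + 1191 = 2659

MMDCLIX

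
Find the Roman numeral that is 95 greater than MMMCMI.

MMMCMI = 3901
3901 + 95 = 3996

MMMCMXCVI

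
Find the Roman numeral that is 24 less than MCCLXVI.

MCCLXVI = 1266
1266 - 24 = 1242

MCCXLII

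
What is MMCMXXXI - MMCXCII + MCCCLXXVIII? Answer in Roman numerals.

MMCMXXXI = 2931, MMCXCII = 2192, MCCCLXXVIII = 1378
2931 - 2192 = 739
739 + 1378 = 2117

MMCXVII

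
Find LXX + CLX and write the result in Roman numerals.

LXX = 70
CLX = 160
70 + 160 = 230

CCXXX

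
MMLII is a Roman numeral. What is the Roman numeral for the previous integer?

MMLII = 2052, so the previous integer is 2052 - 1 = 2051

MMLI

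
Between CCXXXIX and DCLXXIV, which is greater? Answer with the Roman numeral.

CCXXXIX = 239
DCLXXIV = 674
674 is larger

DCLXXIV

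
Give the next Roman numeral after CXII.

CXII = 112; next is 113

CXIII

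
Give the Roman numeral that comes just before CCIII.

CCIII = 203; previous is 202

CCII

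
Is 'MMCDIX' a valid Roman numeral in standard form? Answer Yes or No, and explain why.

'MMCDIX': Check the rules: uses only the symbols I, V, X, L, C, D, M; no symbol is repeated more than three times in a row; V, L and D each appear at most once; the only places a smaller symbol precedes a larger one are the allowed subtractive pairs CD, IX, the symbol right after such a pair (if any) is smaller than the pair's first symbol, and otherwise the values never increase from left to right. Value: M (1000) + M (1000) + CD (400) + IX (9) = 2409. So it is a valid standard Roman numeral.

Yes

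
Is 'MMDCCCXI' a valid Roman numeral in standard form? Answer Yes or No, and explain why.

'MMDCCCXI': Check the rules: uses only the symbols I, V, X, L, C, D, M; no symbol is repeated more than three times in a row; V, L and D each appear at most once; no smaller symbol precedes a larger one (values never increase from left to right). Value: M (1000) + M (1000) + D (500) + C (100) + C (100) + C (100) + X (10) + I (1) = 2811. So it is a valid standard Roman numeral.

Yes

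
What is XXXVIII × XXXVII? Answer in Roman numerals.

XXXVIII = 38
XXXVII = 37
38 × 37 = 1406

MCDVI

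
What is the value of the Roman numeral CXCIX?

CXCIX: C=100, XC=90, IX=9
100 + 90 + 9 = 199

199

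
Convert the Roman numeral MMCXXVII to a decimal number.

MMCXXVII: M=1000, M=1000, C=100, X=10, X=10, V=5, I=1, I=1
1000 + 1000 + 100 + 10 + 10 + 5 + 1 + 1 = 2127

2127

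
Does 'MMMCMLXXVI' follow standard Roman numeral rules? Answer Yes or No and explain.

'MMMCMLXXVI': Check the rules: uses only the symbols I, V, X, L, C, D, M; no symbol is repeated more than three times in a row; V, L and D each appear at most once; the only place a smaller symbol precedes a larger one is the allowed subtractive pair CM, the symbol right after such a pair (if any) is smaller than the pair's first symbol, and otherwise the values never increase from left to right. Value: M (1000) + M (1000) + M (1000) + CM (900) + L (50) + X (10) + X (10) + V (5) + I (1) = 3976. So it is a valid standard Roman numeral.

Yes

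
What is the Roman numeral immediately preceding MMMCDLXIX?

MMMCDLXIX = 3469, so the previous integer is 3469 - 1 = 3468

MMMCDLXVIII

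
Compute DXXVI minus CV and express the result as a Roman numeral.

DXXVI = 526
CV = 105
526 - 105 = 421

CDXXI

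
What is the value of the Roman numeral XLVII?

XLVII: XL=40, V=5, I=1, I=1
40 + 5 + 1 + 1 = 47

47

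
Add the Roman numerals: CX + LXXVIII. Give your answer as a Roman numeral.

CX = 110
LXXVIII = 78
110 + 78 = 188

CLXXXVIII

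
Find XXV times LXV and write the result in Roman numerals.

XXV = 25
LXV = 65
25 × 65 = 1625

MDCXXV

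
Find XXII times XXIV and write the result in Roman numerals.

XXII = 22
XXIV = 24
22 × 24 = 528

DXXVIII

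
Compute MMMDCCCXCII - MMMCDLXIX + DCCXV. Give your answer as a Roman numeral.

MMMDCCCXCII = 3892, MMMCDLXIX = 3469, DCCXV = 715
3892 - 3469 = 423
423 + 715 = 1138

MCXXXVIII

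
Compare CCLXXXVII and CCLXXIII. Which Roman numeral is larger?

CCLXXXVII = 287
CCLXXIII = 273
287 is larger

CCLXXXVII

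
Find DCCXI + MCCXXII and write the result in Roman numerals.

DCCXI = 711
MCCXXII = 1222
711 + 1222 = 1933

MCMXXXIII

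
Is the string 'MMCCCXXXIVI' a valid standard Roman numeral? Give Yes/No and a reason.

'MMCCCXXXIVI': I cannot come right after the subtractive pair IV: once I is subtracted in IV, the next symbol must be smaller than I

No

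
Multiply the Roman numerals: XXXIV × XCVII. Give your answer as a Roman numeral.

XXXIV = 34
XCVII = 97
34 × 97 = 3298

MMMCCXCVIII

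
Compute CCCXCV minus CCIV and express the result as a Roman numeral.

CCCXCV = 395
CCIV = 204
395 - 204 = 191

CXCI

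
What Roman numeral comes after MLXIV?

MLXIV = 1064, so the next integer is 1064 + 1 = 1065

MLXV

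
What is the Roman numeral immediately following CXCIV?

CXCIV = 194, so the next integer is 194 + 1 = 195

CXCV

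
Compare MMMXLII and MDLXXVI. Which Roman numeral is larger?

MMMXLII = 3042
MDLXXVI = 1576
3042 is larger

MMMXLII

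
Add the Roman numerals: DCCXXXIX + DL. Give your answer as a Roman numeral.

DCCXXXIX = 739
DL = 550
739 + 550 = 1289

MCCLXXXIX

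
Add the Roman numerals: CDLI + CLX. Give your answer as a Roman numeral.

CDLI = 451
CLX = 160
451 + 160 = 611

DCXI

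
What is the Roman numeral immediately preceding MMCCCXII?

MMCCCXII = 2312; previous is 2311

MMCCCXI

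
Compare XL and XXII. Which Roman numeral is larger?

XL = 40
XXII = 22
40 is larger

XL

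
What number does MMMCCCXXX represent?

MMMCCCXXX: M=1000, M=1000, M=1000, C=100, C=100, C=100, X=10, X=10, X=10
1000 + 1000 + 1000 + 100 + 100 + 100 + 10 + 10 + 10 = 3330

3330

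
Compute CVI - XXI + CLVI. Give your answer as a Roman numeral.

CVI = 106, XXI = 21, CLVI = 156
106 - 21 = 85
85 + 156 = 241

CCXLI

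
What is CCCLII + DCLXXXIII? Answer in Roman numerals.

CCCLII = 352
DCLXXXIII = 683
352 + 683 = 1035

MXXXV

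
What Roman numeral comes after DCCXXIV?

DCCXXIV = 724, so the next integer is 724 + 1 = 725

DCCXXV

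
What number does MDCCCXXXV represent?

MDCCCXXXV: M=1000, D=500, C=100, C=100, C=100, X=10, X=10, X=10, V=5
1000 + 500 + 100 + 100 + 100 + 10 + 10 + 10 + 5 = 1835

1835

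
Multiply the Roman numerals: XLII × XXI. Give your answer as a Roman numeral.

XLII = 42
XXI = 21
42 × 21 = 882

DCCCLXXXII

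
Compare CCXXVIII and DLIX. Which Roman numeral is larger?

CCXXVIII = 228
DLIX = 559
559 is larger

DLIX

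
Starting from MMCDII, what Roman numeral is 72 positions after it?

MMCDII = 2402
2402 + 72 = 2474

MMCDLXXIV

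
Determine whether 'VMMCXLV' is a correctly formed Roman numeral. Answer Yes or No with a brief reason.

'VMMCXLV': V should not appear more than once

No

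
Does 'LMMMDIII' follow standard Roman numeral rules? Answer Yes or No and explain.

'LMMMDIII': Invalid subtractive combination: LM

No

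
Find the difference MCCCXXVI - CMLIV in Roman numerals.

MCCCXXVI = 1326
CMLIV = 954
1326 - 954 = 372

CCCLXXII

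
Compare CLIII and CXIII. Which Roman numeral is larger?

CLIII = 153
CXIII = 113
153 is larger

CLIII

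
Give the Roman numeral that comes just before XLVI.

XLVI = 46; previous is 45

XLV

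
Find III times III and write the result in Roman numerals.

III = 3
III = 3
3 × 3 = 9

IX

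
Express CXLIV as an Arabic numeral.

CXLIV: C=100, XL=40, IV=4
100 + 40 + 4 = 144

144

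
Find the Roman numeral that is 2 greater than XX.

XX = 20
20 + 2 = 22

XXII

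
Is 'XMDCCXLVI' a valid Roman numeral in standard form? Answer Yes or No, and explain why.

'XMDCCXLVI': Invalid subtractive combination: XM

No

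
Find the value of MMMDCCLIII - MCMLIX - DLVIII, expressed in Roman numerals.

MMMDCCLIII = 3753, MCMLIX = 1959, DLVIII = 558
3753 - 1959 = 1794
1794 - 558 = 1236

MCCXXXVI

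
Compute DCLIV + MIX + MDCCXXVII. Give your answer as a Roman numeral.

DCLIV = 654, MIX = 1009, MDCCXXVII = 1727
654 + 1009 = 1663
1663 + 1727 = 3390

MMMCCCXC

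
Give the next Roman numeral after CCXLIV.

CCXLIV = 244, so the next integer is 244 + 1 = 245

CCXLV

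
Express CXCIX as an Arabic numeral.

CXCIX: C=100, XC=90, IX=9
100 + 90 + 9 = 199

199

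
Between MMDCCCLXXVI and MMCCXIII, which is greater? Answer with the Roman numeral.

MMDCCCLXXVI = 2876
MMCCXIII = 2213
2876 is larger

MMDCCCLXXVI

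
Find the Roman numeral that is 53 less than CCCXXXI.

CCCXXXI = 331
331 - 53 = 278

CCLXXVIII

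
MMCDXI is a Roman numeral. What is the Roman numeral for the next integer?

MMCDXI = 2411, so the next integer is 2411 + 1 = 2412

MMCDXII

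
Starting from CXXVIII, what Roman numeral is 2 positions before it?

CXXVIII = 128
128 - 2 = 126

CXXVI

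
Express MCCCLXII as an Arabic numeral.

MCCCLXII: M=1000, C=100, C=100, C=100, L=50, X=10, I=1, I=1
1000 + 100 + 100 + 100 + 50 + 10 + 1 + 1 = 1362

1362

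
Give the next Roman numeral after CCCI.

CCCI = 301, so the next integer is 301 + 1 = 302

CCCII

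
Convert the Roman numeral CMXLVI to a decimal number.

CMXLVI: CM=900, XL=40, V=5, I=1
900 + 40 + 5 + 1 = 946

946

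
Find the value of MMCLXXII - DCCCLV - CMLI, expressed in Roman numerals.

MMCLXXII = 2172, DCCCLV = 855, CMLI = 951
2172 - 855 = 1317
1317 - 951 = 366

CCCLXVI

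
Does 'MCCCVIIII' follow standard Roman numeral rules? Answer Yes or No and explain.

'MCCCVIIII': More than 3 consecutive I's

No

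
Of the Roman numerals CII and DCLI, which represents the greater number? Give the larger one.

CII = 102
DCLI = 651
651 is larger

DCLI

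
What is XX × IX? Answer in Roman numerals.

XX = 20
IX = 9
20 × 9 = 180

CLXXX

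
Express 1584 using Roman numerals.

Convert 1584 to Roman numerals:
  1584 contains 1×1000 (M)
  584 contains 1×500 (D)
  84 contains 1×50 (L)
  34 contains 3×10 (XXX)
  4 contains 1×4 (IV)

MDLXXXIV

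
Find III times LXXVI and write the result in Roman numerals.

III = 3
LXXVI = 76
3 × 76 = 228

CCXXVIII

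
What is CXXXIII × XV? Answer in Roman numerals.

CXXXIII = 133
XV = 15
133 × 15 = 1995

MCMXCV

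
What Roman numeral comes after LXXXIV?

LXXXIV = 84, so the next integer is 84 + 1 = 85

LXXXV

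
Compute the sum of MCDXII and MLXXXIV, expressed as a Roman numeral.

MCDXII = 1412
MLXXXIV = 1084
1412 + 1084 = 2496

MMCDXCVI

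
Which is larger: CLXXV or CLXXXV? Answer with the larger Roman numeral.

CLXXV = 175
CLXXXV = 185
185 is larger

CLXXXV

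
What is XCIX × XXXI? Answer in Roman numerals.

XCIX = 99
XXXI = 31
99 × 31 = 3069

MMMLXIX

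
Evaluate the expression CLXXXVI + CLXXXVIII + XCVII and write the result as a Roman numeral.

CLXXXVI = 186, CLXXXVIII = 188, XCVII = 97
186 + 188 = 374
374 + 97 = 471

CDLXXI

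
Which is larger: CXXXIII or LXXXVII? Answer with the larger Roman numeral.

CXXXIII = 133
LXXXVII = 87
133 is larger

CXXXIII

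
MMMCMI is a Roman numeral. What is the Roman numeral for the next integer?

MMMCMI = 3901, so the next integer is 3901 + 1 = 3902

MMMCMII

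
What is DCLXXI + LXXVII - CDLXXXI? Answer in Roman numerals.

DCLXXI = 671, LXXVII = 77, CDLXXXI = 481
671 + 77 = 748
748 - 481 = 267

CCLXVII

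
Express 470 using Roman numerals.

Convert 470 to Roman numerals:
  470 contains 1×400 (CD)
  70 contains 1×50 (L)
  20 contains 2×10 (XX)

CDLXX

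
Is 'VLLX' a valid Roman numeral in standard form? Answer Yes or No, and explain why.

'VLLX': L should not appear more than once

No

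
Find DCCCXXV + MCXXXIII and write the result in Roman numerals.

DCCCXXV = 825
MCXXXIII = 1133
825 + 1133 = 1958

MCMLVIII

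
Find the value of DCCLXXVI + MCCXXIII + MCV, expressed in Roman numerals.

DCCLXXVI = 776, MCCXXIII = 1223, MCV = 1105
776 + 1223 = 1999
1999 + 1105 = 3104

MMMCIV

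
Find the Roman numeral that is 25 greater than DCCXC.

DCCXC = 790
790 + 25 = 815

DCCCXV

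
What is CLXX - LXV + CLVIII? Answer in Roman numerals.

CLXX = 170, LXV = 65, CLVIII = 158
170 - 65 = 105
105 + 158 = 263

CCLXIII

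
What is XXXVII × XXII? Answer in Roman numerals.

XXXVII = 37
XXII = 22
37 × 22 = 814

DCCCXIV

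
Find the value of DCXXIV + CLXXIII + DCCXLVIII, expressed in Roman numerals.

DCXXIV = 624, CLXXIII = 173, DCCXLVIII = 748
624 + 173 = 797
797 + 748 = 1545

MDXLV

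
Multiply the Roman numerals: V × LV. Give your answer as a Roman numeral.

V = 5
LV = 55
5 × 55 = 275

CCLXXV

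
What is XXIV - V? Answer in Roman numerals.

XXIV = 24
V = 5
24 - 5 = 19

XIX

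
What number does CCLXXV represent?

CCLXXV: C=100, C=100, L=50, X=10, X=10, V=5
100 + 100 + 50 + 10 + 10 + 5 = 275

275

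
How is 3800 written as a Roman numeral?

Convert 3800 to Roman numerals:
  3800 contains 3×1000 (MMM)
  800 contains 1×500 (D)
  300 contains 3×100 (CCC)

MMMDCCC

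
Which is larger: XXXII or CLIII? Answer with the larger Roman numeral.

XXXII = 32
CLIII = 153
153 is larger

CLIII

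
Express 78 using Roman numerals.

Convert 78 to Roman numerals:
  78 contains 1×50 (L)
  28 contains 2×10 (XX)
  8 contains 1×5 (V)
  3 contains 3×1 (III)

LXXVIII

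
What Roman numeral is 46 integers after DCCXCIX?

DCCXCIX = 799
799 + 46 = 845

DCCCXLV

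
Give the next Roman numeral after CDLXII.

CDLXII = 462, so the next integer is 462 + 1 = 463

CDLXIII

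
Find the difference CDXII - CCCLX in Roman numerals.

CDXII = 412
CCCLX = 360
412 - 360 = 52

LII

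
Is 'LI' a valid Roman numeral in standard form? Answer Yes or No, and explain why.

'LI': Check the rules: uses only the symbols I, V, X, L, C, D, M; no symbol is repeated more than three times in a row; V, L and D each appear at most once; no smaller symbol precedes a larger one (values never increase from left to right). Value: L (50) + I (1) = 51. So it is a valid standard Roman numeral.

Yes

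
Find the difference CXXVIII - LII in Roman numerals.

CXXVIII = 128
LII = 52
128 - 52 = 76

LXXVI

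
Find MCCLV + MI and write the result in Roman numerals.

MCCLV = 1255
MI = 1001
1255 + 1001 = 2256

MMCCLVI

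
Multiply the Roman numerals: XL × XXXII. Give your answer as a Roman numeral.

XL = 40
XXXII = 32
40 × 32 = 1280

MCCLXXX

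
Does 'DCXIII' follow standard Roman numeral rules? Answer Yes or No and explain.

'DCXIII': Check the rules: uses only the symbols I, V, X, L, C, D, M; no symbol is repeated more than three times in a row; V, L and D each appear at most once; no smaller symbol precedes a larger one (values never increase from left to right). Value: D (500) + C (100) + X (10) + I (1) + I (1) + I (1) = 613. So it is a valid standard Roman numeral.

Yes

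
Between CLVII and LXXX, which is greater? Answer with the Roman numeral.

CLVII = 157
LXXX = 80
157 is larger

CLVII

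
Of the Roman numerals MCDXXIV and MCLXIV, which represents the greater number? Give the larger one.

MCDXXIV = 1424
MCLXIV = 1164
1424 is larger

MCDXXIV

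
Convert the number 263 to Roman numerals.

Convert 263 to Roman numerals:
  263 contains 2×100 (CC)
  63 contains 1×50 (L)
  13 contains 1×10 (X)
  3 contains 3×1 (III)

CCLXIII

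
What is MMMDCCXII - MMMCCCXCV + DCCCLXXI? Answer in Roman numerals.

MMMDCCXII = 3712, MMMCCCXCV = 3395, DCCCLXXI = 871
3712 - 3395 = 317
317 + 871 = 1188

MCLXXXVIII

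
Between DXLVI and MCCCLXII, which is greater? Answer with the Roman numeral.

DXLVI = 546
MCCCLXII = 1362
1362 is larger

MCCCLXII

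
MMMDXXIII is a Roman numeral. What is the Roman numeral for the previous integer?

MMMDXXIII = 3523, so the previous integer is 3523 - 1 = 3522

MMMDXXII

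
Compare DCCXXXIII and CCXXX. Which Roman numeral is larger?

DCCXXXIII = 733
CCXXX = 230
733 is larger

DCCXXXIII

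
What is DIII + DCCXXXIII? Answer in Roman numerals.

DIII = 503
DCCXXXIII = 733
503 + 733 = 1236

MCCXXXVI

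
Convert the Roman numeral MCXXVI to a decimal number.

MCXXVI: M=1000, C=100, X=10, X=10, V=5, I=1
1000 + 100 + 10 + 10 + 5 + 1 = 1126

1126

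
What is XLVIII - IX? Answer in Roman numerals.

XLVIII = 48
IX = 9
48 - 9 = 39

XXXIX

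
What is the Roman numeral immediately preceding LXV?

LXV = 65; previous is 64

LXIV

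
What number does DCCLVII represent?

DCCLVII: D=500, C=100, C=100, L=50, V=5, I=1, I=1
500 + 100 + 100 + 50 + 5 + 1 + 1 = 757

757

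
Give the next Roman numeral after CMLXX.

CMLXX = 970, so the next integer is 970 + 1 = 971

CMLXXI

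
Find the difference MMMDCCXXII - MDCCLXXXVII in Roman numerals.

MMMDCCXXII = 3722
MDCCLXXXVII = 1787
3722 - 1787 = 1935

MCMXXXV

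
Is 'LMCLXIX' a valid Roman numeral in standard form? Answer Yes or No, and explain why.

'LMCLXIX': L should not appear more than once

No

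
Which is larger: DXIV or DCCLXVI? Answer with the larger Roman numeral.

DXIV = 514
DCCLXVI = 766
766 is larger

DCCLXVI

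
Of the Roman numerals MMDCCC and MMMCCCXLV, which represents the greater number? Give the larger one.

MMDCCC = 2800
MMMCCCXLV = 3345
3345 is larger

MMMCCCXLV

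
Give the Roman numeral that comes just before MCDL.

MCDL = 1450, so the previous integer is 1450 - 1 = 1449

MCDXLIX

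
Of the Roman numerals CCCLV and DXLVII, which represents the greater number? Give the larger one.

CCCLV = 355
DXLVII = 547
547 is larger

DXLVII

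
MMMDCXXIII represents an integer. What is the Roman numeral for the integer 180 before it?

MMMDCXXIII = 3623
3623 - 180 = 3443

MMMCDXLIII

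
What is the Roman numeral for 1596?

Convert 1596 to Roman numerals:
  1596 contains 1×1000 (M)
  596 contains 1×500 (D)
  96 contains 1×90 (XC)
  6 contains 1×5 (V)
  1 contains 1×1 (I)

MDXCVI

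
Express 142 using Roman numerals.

Convert 142 to Roman numerals:
  142 contains 1×100 (C)
  42 contains 1×40 (XL)
  2 contains 2×1 (II)

CXLII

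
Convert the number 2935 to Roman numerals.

Convert 2935 to Roman numerals:
  2935 contains 2×1000 (MM)
  935 contains 1×900 (CM)
  35 contains 3×10 (XXX)
  5 contains 1×5 (V)

MMCMXXXV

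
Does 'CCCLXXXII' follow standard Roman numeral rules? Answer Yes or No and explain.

'CCCLXXXII': Check the rules: uses only the symbols I, V, X, L, C, D, M; no symbol is repeated more than three times in a row; V, L and D each appear at most once; no smaller symbol precedes a larger one (values never increase from left to right). Value: C (100) + C (100) + C (100) + L (50) + X (10) + X (10) + X (10) + I (1) + I (1) = 382. So it is a valid standard Roman numeral.

Yes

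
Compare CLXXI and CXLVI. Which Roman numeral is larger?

CLXXI = 171
CXLVI = 146
171 is larger

CLXXI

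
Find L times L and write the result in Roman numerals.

L = 50
L = 50
50 × 50 = 2500

MMD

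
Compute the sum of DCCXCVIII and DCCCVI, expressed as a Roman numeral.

DCCXCVIII = 798
DCCCVI = 806
798 + 806 = 1604

MDCIV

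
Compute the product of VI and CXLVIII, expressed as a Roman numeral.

VI = 6
CXLVIII = 148
6 × 148 = 888

DCCCLXXXVIII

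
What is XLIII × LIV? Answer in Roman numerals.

XLIII = 43
LIV = 54
43 × 54 = 2322

MMCCCXXII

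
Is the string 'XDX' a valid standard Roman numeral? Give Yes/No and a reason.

'XDX': Invalid subtractive combination: XD

No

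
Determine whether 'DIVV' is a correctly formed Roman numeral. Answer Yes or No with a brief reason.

'DIVV': V should not appear more than once

No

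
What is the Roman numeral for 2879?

Convert 2879 to Roman numerals:
  2879 contains 2×1000 (MM)
  879 contains 1×500 (D)
  379 contains 3×100 (CCC)
  79 contains 1×50 (L)
  29 contains 2×10 (XX)
  9 contains 1×9 (IX)

MMDCCCLXXIX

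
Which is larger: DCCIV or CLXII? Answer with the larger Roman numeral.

DCCIV = 704
CLXII = 162
704 is larger

DCCIV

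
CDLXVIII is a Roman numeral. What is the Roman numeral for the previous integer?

CDLXVIII = 468; previous is 467

CDLXVII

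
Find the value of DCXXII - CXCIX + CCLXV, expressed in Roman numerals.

DCXXII = 622, CXCIX = 199, CCLXV = 265
622 - 199 = 423
423 + 265 = 688

DCLXXXVIII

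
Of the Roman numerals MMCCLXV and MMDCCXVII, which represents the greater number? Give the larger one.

MMCCLXV = 2265
MMDCCXVII = 2717
2717 is larger

MMDCCXVII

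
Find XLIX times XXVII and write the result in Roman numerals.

XLIX = 49
XXVII = 27
49 × 27 = 1323

MCCCXXIII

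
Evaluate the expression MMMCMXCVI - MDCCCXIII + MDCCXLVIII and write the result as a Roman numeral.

MMMCMXCVI = 3996, MDCCCXIII = 1813, MDCCXLVIII = 1748
3996 - 1813 = 2183
2183 + 1748 = 3931

MMMCMXXXI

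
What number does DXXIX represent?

DXXIX: D=500, X=10, X=10, IX=9
500 + 10 + 10 + 9 = 529

529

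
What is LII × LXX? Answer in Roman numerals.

LII = 52
LXX = 70
52 × 70 = 3640

MMMDCXL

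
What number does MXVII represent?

MXVII: M=1000, X=10, V=5, I=1, I=1
1000 + 10 + 5 + 1 + 1 = 1017

1017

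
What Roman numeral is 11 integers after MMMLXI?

MMMLXI = 3061
3061 + 11 = 3072

MMMLXXII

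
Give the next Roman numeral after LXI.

LXI = 61; next is 62

LXII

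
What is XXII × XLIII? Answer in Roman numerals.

XXII = 22
XLIII = 43
22 × 43 = 946

CMXLVI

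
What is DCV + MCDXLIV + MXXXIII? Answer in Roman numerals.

DCV = 605, MCDXLIV = 1444, MXXXIII = 1033
605 + 1444 = 2049
2049 + 1033 = 3082

MMMLXXXII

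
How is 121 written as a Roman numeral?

Convert 121 to Roman numerals:
  121 contains 1×100 (C)
  21 contains 2×10 (XX)
  1 contains 1×1 (I)

CXXI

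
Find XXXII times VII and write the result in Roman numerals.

XXXII = 32
VII = 7
32 × 7 = 224

CCXXIV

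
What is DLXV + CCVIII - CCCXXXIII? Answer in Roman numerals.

DLXV = 565, CCVIII = 208, CCCXXXIII = 333
565 + 208 = 773
773 - 333 = 440

CDXL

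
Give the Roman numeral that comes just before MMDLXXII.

MMDLXXII = 2572, so the previous integer is 2572 - 1 = 2571

MMDLXXI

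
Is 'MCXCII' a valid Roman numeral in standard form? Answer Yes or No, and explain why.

'MCXCII': Check the rules: uses only the symbols I, V, X, L, C, D, M; no symbol is repeated more than three times in a row; V, L and D each appear at most once; the only place a smaller symbol precedes a larger one is the allowed subtractive pair XC, the symbol right after such a pair (if any) is smaller than the pair's first symbol, and otherwise the values never increase from left to right. Value: M (1000) + C (100) + XC (90) + I (1) + I (1) = 1192. So it is a valid standard Roman numeral.

Yes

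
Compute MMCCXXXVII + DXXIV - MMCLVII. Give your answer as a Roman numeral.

MMCCXXXVII = 2237, DXXIV = 524, MMCLVII = 2157
2237 + 524 = 2761
2761 - 2157 = 604

DCIV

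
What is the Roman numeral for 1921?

Convert 1921 to Roman numerals:
  1921 contains 1×1000 (M)
  921 contains 1×900 (CM)
  21 contains 2×10 (XX)
  1 contains 1×1 (I)

MCMXXI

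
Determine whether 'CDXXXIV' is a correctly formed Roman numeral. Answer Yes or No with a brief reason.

'CDXXXIV': Check the rules: uses only the symbols I, V, X, L, C, D, M; no symbol is repeated more than three times in a row; V, L and D each appear at most once; the only places a smaller symbol precedes a larger one are the allowed subtractive pairs CD, IV, the symbol right after such a pair (if any) is smaller than the pair's first symbol, and otherwise the values never increase from left to right. Value: CD (400) + X (10) + X (10) + X (10) + IV (4) = 434. So it is a valid standard Roman numeral.

Yes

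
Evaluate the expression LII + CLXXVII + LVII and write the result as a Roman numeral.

LII = 52, CLXXVII = 177, LVII = 57
52 + 177 = 229
229 + 57 = 286

CCLXXXVI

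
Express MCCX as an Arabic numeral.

MCCX: M=1000, C=100, C=100, X=10
1000 + 100 + 100 + 10 = 1210

1210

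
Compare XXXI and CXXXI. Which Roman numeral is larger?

XXXI = 31
CXXXI = 131
131 is larger

CXXXI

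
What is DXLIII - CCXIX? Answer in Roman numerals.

DXLIII = 543
CCXIX = 219
543 - 219 = 324

CCCXXIV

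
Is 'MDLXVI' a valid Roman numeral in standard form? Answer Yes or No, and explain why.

'MDLXVI': Check the rules: uses only the symbols I, V, X, L, C, D, M; no symbol is repeated more than three times in a row; V, L and D each appear at most once; no smaller symbol precedes a larger one (values never increase from left to right). Value: M (1000) + D (500) + L (50) + X (10) + V (5) + I (1) = 1566. So it is a valid standard Roman numeral.

Yes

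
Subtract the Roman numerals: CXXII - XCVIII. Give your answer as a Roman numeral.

CXXII = 122
XCVIII = 98
122 - 98 = 24

XXIV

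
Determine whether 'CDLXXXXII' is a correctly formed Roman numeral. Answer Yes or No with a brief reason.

'CDLXXXXII': More than 3 consecutive X's

No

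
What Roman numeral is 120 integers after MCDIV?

MCDIV = 1404
1404 + 120 = 1524

MDXXIV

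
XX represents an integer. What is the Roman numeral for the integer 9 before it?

XX = 20
20 - 9 = 11

XI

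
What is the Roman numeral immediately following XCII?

XCII = 92; next is 93

XCIII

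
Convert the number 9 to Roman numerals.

Convert 9 to Roman numerals:
  9 contains 1×9 (IX)

IX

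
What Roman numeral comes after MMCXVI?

MMCXVI = 2116; next is 2117

MMCXVII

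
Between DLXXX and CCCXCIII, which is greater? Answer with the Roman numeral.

DLXXX = 580
CCCXCIII = 393
580 is larger

DLXXX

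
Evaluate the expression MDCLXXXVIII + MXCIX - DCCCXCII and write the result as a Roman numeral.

MDCLXXXVIII = 1688, MXCIX = 1099, DCCCXCII = 892
1688 + 1099 = 2787
2787 - 892 = 1895

MDCCCXCV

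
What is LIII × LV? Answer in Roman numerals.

LIII = 53
LV = 55
53 × 55 = 2915

MMCMXV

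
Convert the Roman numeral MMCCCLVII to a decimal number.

MMCCCLVII: M=1000, M=1000, C=100, C=100, C=100, L=50, V=5, I=1, I=1
1000 + 1000 + 100 + 100 + 100 + 50 + 5 + 1 + 1 = 2357

2357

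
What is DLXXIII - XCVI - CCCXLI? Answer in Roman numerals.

DLXXIII = 573, XCVI = 96, CCCXLI = 341
573 - 96 = 477
477 - 341 = 136

CXXXVI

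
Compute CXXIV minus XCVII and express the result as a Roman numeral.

CXXIV = 124
XCVII = 97
124 - 97 = 27

XXVII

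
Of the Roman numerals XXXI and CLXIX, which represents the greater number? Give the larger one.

XXXI = 31
CLXIX = 169
169 is larger

CLXIX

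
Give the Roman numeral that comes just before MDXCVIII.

MDXCVIII = 1598; previous is 1597

MDXCVII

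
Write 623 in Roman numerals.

Convert 623 to Roman numerals:
  623 contains 1×500 (D)
  123 contains 1×100 (C)
  23 contains 2×10 (XX)
  3 contains 3×1 (III)

DCXXIII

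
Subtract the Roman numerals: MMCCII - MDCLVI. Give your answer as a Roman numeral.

MMCCII = 2202
MDCLVI = 1656
2202 - 1656 = 546

DXLVI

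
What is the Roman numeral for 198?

Convert 198 to Roman numerals:
  198 contains 1×100 (C)
  98 contains 1×90 (XC)
  8 contains 1×5 (V)
  3 contains 3×1 (III)

CXCVIII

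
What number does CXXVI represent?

CXXVI: C=100, X=10, X=10, V=5, I=1
100 + 10 + 10 + 5 + 1 = 126

126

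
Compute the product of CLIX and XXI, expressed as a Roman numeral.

CLIX = 159
XXI = 21
159 × 21 = 3339

MMMCCCXXXIX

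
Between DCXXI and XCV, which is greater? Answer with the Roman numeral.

DCXXI = 621
XCV = 95
621 is larger

DCXXI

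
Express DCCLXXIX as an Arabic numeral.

DCCLXXIX: D=500, C=100, C=100, L=50, X=10, X=10, IX=9
500 + 100 + 100 + 50 + 10 + 10 + 9 = 779

779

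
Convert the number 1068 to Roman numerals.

Convert 1068 to Roman numerals:
  1068 contains 1×1000 (M)
  68 contains 1×50 (L)
  18 contains 1×10 (X)
  8 contains 1×5 (V)
  3 contains 3×1 (III)

MLXVIII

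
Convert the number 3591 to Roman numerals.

Convert 3591 to Roman numerals:
  3591 contains 3×1000 (MMM)
  591 contains 1×500 (D)
  91 contains 1×90 (XC)
  1 contains 1×1 (I)

MMMDXCI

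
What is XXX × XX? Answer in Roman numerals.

XXX = 30
XX = 20
30 × 20 = 600

DC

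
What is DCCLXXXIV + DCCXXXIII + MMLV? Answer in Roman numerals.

DCCLXXXIV = 784, DCCXXXIII = 733, MMLV = 2055
784 + 733 = 1517
1517 + 2055 = 3572

MMMDLXXII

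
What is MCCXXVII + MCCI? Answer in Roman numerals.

MCCXXVII = 1227
MCCI = 1201
1227 + 1201 = 2428

MMCDXXVIII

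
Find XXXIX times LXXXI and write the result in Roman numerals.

XXXIX = 39
LXXXI = 81
39 × 81 = 3159

MMMCLIX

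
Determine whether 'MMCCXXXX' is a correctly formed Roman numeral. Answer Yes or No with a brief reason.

'MMCCXXXX': More than 3 consecutive X's

No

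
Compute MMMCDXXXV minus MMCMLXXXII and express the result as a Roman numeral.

MMMCDXXXV = 3435
MMCMLXXXII = 2982
3435 - 2982 = 453

CDLIII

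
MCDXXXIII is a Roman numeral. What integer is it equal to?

MCDXXXIII: M=1000, CD=400, X=10, X=10, X=10, I=1, I=1, I=1
1000 + 400 + 10 + 10 + 10 + 1 + 1 + 1 = 1433

1433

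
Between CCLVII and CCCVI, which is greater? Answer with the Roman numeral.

CCLVII = 257
CCCVI = 306
306 is larger

CCCVI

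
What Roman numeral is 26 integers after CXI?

CXI = 111
111 + 26 = 137

CXXXVII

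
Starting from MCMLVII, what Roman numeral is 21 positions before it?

MCMLVII = 1957
1957 - 21 = 1936

MCMXXXVI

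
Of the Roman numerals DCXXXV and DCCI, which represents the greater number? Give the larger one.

DCXXXV = 635
DCCI = 701
701 is larger

DCCI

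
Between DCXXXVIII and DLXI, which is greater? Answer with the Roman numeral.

DCXXXVIII = 638
DLXI = 561
638 is larger

DCXXXVIII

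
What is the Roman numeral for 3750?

Convert 3750 to Roman numerals:
  3750 contains 3×1000 (MMM)
  750 contains 1×500 (D)
  250 contains 2×100 (CC)
  50 contains 1×50 (L)

MMMDCCL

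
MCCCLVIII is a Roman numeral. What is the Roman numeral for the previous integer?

MCCCLVIII = 1358, so the previous integer is 1358 - 1 = 1357

MCCCLVII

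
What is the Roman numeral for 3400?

Convert 3400 to Roman numerals:
  3400 contains 3×1000 (MMM)
  400 contains 1×400 (CD)

MMMCD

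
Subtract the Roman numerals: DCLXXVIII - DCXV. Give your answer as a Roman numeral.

DCLXXVIII = 678
DCXV = 615
678 - 615 = 63

LXIII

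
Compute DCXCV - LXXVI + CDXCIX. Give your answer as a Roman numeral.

DCXCV = 695, LXXVI = 76, CDXCIX = 499
695 - 76 = 619
619 + 499 = 1118

MCXVIII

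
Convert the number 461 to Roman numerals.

Convert 461 to Roman numerals:
  461 contains 1×400 (CD)
  61 contains 1×50 (L)
  11 contains 1×10 (X)
  1 contains 1×1 (I)

CDLXI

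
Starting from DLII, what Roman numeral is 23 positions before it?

DLII = 552
552 - 23 = 529

DXXIX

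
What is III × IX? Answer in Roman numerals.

III = 3
IX = 9
3 × 9 = 27

XXVII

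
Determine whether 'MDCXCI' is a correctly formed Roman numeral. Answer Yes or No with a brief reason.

'MDCXCI': Check the rules: uses only the symbols I, V, X, L, C, D, M; no symbol is repeated more than three times in a row; V, L and D each appear at most once; the only place a smaller symbol precedes a larger one is the allowed subtractive pair XC, the symbol right after such a pair (if any) is smaller than the pair's first symbol, and otherwise the values never increase from left to right. Value: M (1000) + D (500) + C (100) + XC (90) + I (1) = 1691. So it is a valid standard Roman numeral.

Yes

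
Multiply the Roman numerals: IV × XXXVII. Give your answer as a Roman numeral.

IV = 4
XXXVII = 37
4 × 37 = 148

CXLVIII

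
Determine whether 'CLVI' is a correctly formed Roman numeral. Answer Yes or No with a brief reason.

'CLVI': Check the rules: uses only the symbols I, V, X, L, C, D, M; no symbol is repeated more than three times in a row; V, L and D each appear at most once; no smaller symbol precedes a larger one (values never increase from left to right). Value: C (100) + L (50) + V (5) + I (1) = 156. So it is a valid standard Roman numeral.

Yes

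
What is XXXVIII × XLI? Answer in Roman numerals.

XXXVIII = 38
XLI = 41
38 × 41 = 1558

MDLVIII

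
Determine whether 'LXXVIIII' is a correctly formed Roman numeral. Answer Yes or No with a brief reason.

'LXXVIIII': More than 3 consecutive I's

No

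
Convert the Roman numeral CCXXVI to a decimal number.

CCXXVI: C=100, C=100, X=10, X=10, V=5, I=1
100 + 100 + 10 + 10 + 5 + 1 = 226

226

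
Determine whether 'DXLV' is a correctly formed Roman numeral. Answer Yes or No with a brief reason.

'DXLV': Check the rules: uses only the symbols I, V, X, L, C, D, M; no symbol is repeated more than three times in a row; V, L and D each appear at most once; the only place a smaller symbol precedes a larger one is the allowed subtractive pair XL, the symbol right after such a pair (if any) is smaller than the pair's first symbol, and otherwise the values never increase from left to right. Value: D (500) + XL (40) + V (5) = 545. So it is a valid standard Roman numeral.

Yes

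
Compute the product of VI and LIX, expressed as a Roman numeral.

VI = 6
LIX = 59
6 × 59 = 354

CCCLIV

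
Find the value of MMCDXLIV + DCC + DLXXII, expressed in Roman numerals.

MMCDXLIV = 2444, DCC = 700, DLXXII = 572
2444 + 700 = 3144
3144 + 572 = 3716

MMMDCCXVI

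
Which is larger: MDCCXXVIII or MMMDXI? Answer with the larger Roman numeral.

MDCCXXVIII = 1728
MMMDXI = 3511
3511 is larger

MMMDXI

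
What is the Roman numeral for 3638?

Convert 3638 to Roman numerals:
  3638 contains 3×1000 (MMM)
  638 contains 1×500 (D)
  138 contains 1×100 (C)
  38 contains 3×10 (XXX)
  8 contains 1×5 (V)
  3 contains 3×1 (III)

MMMDCXXXVIII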